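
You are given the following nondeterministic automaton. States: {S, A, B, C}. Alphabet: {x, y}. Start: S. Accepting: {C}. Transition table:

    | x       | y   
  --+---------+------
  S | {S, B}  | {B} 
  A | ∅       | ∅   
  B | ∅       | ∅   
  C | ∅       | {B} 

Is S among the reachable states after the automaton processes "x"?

Start in {S}.
Read 'x': S→{S, B}; now {S, B}.
State S is in {S, B}.

Yes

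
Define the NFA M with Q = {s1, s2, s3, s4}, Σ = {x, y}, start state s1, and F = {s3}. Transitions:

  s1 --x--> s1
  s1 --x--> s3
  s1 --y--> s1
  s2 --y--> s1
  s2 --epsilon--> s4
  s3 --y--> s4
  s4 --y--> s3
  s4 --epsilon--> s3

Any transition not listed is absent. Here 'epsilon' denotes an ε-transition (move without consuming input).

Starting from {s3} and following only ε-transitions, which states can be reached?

{s3}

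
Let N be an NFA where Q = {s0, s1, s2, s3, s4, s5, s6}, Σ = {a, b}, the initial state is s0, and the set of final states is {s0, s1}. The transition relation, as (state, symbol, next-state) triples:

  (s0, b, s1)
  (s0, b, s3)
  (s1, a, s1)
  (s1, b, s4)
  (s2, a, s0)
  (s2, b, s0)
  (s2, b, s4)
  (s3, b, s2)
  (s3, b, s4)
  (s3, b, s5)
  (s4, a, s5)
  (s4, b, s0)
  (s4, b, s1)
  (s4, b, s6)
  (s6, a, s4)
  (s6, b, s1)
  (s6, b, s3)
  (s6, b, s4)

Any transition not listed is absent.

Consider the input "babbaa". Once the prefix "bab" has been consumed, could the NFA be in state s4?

Yes

Start in {s0}.
Read 'b': {s0} → {s1, s3}.
Read 'a': {s1, s3} → {s1}.
Read 'b': {s1} → {s4}.
State s4 is in {s4}.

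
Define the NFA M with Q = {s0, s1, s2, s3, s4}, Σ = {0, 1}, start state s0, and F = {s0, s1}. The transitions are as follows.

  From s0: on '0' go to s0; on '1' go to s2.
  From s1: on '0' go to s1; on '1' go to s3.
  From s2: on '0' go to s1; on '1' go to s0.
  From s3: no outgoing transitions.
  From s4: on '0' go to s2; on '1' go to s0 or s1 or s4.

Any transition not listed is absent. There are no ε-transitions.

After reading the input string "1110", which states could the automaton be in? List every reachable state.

Start in {s0}.
Read '1': {s0} → {s2}.
Read '1': {s2} → {s0}.
Read '1': {s0} → {s2}.
Read '0': {s2} → {s1}.

{s1}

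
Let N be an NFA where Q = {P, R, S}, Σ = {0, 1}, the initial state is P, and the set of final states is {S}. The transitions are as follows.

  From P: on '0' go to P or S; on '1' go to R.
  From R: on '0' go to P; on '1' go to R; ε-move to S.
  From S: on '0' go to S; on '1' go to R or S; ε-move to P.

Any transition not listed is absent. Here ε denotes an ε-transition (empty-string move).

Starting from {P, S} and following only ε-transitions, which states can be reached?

{P, S}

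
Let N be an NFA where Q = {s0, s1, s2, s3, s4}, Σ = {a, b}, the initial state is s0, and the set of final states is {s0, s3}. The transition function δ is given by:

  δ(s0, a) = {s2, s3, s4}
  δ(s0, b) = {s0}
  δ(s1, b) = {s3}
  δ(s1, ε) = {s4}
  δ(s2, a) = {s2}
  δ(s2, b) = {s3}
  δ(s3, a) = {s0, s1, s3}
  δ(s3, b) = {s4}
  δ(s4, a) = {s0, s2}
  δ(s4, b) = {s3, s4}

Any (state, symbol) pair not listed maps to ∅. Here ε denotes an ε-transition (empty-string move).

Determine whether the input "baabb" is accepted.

Start in {s0}.
Read 'b': {s0} → {s0}.
Read 'a': {s0} → {s2, s3, s4}.
Read 'a': {s2, s3, s4} → {s0, s1, s2, s3, s4}.
Read 'b': {s0, s1, s2, s3, s4} → {s0, s3, s4}.
Read 'b': {s0, s3, s4} → {s0, s3, s4}.
The final set {s0, s3, s4} contains the accepting states s0, s3.

Yes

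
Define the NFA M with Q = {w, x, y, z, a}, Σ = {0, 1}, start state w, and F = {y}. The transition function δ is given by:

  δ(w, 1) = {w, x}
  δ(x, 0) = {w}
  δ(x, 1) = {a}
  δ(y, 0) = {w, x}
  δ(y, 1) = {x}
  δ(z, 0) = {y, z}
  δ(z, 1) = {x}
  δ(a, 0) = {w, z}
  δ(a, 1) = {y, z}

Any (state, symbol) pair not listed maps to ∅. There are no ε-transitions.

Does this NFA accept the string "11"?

No

Start in {w}.
Read '1': {w} → {w, x}.
Read '1': {w, x} → {w, x, a}.
The final set {w, x, a} contains no accepting state.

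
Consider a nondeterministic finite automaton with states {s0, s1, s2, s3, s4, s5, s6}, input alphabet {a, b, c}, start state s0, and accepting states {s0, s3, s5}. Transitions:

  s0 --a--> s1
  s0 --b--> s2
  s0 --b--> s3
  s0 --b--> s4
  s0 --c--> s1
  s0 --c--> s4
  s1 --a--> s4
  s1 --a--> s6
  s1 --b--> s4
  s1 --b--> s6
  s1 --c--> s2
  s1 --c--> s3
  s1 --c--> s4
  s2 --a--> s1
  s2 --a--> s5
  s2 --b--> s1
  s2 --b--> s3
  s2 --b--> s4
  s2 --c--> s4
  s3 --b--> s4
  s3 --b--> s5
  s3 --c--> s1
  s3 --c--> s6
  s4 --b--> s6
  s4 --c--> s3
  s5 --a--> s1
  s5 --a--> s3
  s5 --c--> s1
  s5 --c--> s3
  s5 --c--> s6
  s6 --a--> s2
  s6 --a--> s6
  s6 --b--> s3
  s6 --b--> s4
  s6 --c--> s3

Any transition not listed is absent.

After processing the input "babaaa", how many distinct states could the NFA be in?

6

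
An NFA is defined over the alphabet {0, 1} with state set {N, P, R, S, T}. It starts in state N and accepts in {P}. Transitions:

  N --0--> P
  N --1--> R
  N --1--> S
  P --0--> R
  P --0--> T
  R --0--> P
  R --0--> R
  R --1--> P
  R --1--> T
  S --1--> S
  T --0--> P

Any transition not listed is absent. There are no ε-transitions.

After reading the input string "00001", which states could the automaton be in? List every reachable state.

{P, T}

Start in {N}.
Read '0': {N} → {P}.
Read '0': {P} → {R, T}.
Read '0': {R, T} → {P, R}.
Read '0': {P, R} → {P, R, T}.
Read '1': {P, R, T} → {P, T}.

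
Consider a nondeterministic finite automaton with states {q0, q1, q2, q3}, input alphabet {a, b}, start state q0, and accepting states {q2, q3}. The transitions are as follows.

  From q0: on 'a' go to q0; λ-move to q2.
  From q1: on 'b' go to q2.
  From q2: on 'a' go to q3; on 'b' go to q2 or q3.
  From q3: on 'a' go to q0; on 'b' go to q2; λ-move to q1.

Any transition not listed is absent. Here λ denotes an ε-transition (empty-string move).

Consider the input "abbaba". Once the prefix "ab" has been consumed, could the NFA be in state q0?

Start: ε-closure({q0}) = {q0, q2}.
Read 'a': q0→{q0}, q2→{q3}; union {q0, q3}; ε-closure = {q0, q1, q2, q3}.
Read 'b': q0→∅, q1→{q2}, q2→{q2, q3}, q3→{q2}; union {q2, q3}; ε-closure = {q1, q2, q3}.
State q0 is not in {q1, q2, q3}.

No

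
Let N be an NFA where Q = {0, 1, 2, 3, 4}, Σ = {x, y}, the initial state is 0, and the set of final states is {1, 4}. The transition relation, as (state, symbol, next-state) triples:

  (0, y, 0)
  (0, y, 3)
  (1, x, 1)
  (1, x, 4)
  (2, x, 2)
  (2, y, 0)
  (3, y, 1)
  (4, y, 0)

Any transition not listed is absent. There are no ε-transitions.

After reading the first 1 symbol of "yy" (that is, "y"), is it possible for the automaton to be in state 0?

Yes

Start in {0}.
Read 'y': {0} → {0, 3}.
State 0 is in {0, 3}.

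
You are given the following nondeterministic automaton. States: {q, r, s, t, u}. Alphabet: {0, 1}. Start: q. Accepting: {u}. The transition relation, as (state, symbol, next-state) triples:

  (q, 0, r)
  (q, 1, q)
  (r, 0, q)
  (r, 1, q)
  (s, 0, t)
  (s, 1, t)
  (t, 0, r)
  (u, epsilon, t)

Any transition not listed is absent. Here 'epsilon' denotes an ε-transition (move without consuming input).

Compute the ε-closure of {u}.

Begin with {u}.
ε-move u → t; add t.

{t, u}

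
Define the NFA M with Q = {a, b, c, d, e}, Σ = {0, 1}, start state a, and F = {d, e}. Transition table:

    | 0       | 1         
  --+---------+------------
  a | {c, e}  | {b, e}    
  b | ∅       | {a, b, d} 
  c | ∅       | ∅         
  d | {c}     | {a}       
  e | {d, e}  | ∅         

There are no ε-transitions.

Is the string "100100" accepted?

Start in {a}.
Read '1': {a} → {b, e}.
Read '0': {b, e} → {d, e}.
Read '0': {d, e} → {c, d, e}.
Read '1': {c, d, e} → {a}.
Read '0': {a} → {c, e}.
Read '0': {c, e} → {d, e}.
The final set {d, e} contains the accepting states d, e.

Yes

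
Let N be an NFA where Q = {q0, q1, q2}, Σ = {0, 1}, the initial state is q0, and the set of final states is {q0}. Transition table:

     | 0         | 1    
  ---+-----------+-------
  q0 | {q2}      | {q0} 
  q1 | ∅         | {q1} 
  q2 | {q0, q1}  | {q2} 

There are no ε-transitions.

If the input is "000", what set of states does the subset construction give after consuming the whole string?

{q2}

Start in {q0}.
Read '0': q0→{q2}; now {q2}.
Read '0': q2→{q0, q1}; now {q0, q1}.
Read '0': q0→{q2}, q1→∅; now {q2}.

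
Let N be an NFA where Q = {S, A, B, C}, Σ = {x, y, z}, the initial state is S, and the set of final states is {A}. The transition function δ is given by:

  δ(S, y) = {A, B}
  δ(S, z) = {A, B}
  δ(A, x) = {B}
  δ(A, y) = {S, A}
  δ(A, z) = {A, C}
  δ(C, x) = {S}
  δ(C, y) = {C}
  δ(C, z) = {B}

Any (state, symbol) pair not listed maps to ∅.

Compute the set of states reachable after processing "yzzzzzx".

{S, B}

Start in {S}.
Read 'y': S→{A, B}; now {A, B}.
Read 'z': A→{A, C}, B→∅; now {A, C}.
Read 'z': A→{A, C}, C→{B}; now {A, B, C}.
Read 'z': A→{A, C}, B→∅, C→{B}; now {A, B, C}.
Read 'z': A→{A, C}, B→∅, C→{B}; now {A, B, C}.
Read 'z': A→{A, C}, B→∅, C→{B}; now {A, B, C}.
Read 'x': A→{B}, B→∅, C→{S}; now {S, B}.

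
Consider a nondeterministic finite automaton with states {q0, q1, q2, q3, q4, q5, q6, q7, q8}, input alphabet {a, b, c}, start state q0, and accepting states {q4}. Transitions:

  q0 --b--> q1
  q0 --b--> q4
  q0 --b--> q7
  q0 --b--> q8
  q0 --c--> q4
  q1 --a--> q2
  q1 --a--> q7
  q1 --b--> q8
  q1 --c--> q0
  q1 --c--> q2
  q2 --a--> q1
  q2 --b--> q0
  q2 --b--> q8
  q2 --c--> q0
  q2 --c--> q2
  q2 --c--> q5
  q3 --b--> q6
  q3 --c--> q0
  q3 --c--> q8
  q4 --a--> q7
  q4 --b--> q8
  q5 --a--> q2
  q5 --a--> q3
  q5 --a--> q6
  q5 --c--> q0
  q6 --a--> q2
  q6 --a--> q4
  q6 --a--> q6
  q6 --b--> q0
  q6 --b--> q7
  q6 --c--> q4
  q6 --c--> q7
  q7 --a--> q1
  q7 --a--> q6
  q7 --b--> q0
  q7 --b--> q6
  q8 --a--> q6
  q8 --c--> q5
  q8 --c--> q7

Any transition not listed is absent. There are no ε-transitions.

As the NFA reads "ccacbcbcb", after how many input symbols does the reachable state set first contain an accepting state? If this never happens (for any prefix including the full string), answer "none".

1

Start in {q0}.
Read 'c': {q0} → {q4}.
None of the earlier sets intersect F, but {q4} does.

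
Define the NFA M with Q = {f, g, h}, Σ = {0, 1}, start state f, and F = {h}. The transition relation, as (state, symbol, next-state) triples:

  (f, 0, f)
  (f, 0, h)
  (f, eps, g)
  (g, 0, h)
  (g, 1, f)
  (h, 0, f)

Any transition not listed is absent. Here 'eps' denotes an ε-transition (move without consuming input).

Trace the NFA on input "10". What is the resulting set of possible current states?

{f, g, h}

Start: ε-closure({f}) = {f, g}.
Read '1': {f, g} → {f, g}.
Read '0': {f, g} → {f, g, h}.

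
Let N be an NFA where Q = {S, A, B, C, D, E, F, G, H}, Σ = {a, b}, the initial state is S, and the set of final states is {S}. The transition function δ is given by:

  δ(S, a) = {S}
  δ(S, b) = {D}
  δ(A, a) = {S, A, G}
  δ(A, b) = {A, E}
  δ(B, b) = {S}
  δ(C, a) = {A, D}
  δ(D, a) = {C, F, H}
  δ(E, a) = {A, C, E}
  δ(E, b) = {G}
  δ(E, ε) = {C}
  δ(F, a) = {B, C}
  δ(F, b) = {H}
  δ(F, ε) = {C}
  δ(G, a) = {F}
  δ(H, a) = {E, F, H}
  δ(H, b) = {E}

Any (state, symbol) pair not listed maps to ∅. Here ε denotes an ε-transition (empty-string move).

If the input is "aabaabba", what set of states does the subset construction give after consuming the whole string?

Start in {S}.
Read 'a': {S} → {S}.
Read 'a': {S} → {S}.
Read 'b': {S} → {D}.
Read 'a': {D} → {C, F, H}.
Read 'a': {C, F, H} → {A, B, C, D, E, F, H}.
Read 'b': {A, B, C, D, E, F, H} → {S, A, C, E, G, H}.
Read 'b': {S, A, C, E, G, H} → {A, C, D, E, G}.
Read 'a': {A, C, D, E, G} → {S, A, C, D, E, F, G, H}.

{S, A, C, D, E, F, G, H}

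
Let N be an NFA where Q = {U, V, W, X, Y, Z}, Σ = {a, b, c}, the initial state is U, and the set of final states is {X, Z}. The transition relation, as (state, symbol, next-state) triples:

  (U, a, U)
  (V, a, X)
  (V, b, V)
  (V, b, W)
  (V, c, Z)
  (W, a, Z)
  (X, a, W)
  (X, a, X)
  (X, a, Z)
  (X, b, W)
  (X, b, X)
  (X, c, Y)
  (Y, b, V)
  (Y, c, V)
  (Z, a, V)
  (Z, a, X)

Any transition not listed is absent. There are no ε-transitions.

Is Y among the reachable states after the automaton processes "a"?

No

Start in {U}.
Read 'a': {U} → {U}.
State Y is not in {U}.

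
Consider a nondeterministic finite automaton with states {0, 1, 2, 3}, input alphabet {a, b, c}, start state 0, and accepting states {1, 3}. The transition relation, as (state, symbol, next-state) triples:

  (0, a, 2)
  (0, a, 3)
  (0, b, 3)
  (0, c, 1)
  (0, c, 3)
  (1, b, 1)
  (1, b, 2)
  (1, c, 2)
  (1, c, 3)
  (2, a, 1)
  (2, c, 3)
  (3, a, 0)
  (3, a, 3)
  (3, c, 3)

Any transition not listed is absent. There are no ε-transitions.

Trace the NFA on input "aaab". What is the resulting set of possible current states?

Start in {0}.
Read 'a': 0→{2, 3}; now {2, 3}.
Read 'a': 2→{1}, 3→{0, 3}; now {0, 1, 3}.
Read 'a': 0→{2, 3}, 1→∅, 3→{0, 3}; now {0, 2, 3}.
Read 'b': 0→{3}, 2→∅, 3→∅; now {3}.

{3}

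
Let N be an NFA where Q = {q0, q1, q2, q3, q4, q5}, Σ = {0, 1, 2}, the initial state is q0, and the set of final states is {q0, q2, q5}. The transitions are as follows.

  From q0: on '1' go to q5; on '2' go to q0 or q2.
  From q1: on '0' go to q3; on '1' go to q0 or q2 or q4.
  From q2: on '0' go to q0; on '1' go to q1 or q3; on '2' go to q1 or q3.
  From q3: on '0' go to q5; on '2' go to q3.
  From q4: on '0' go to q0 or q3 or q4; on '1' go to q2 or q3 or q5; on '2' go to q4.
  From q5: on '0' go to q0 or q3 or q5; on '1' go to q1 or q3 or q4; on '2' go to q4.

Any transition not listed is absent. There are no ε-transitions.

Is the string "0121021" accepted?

No

Start in {q0}.
Read '0': q0→∅; now ∅.
The set is empty and remains empty for the remaining 6 symbols.
The final set ∅ contains no accepting state.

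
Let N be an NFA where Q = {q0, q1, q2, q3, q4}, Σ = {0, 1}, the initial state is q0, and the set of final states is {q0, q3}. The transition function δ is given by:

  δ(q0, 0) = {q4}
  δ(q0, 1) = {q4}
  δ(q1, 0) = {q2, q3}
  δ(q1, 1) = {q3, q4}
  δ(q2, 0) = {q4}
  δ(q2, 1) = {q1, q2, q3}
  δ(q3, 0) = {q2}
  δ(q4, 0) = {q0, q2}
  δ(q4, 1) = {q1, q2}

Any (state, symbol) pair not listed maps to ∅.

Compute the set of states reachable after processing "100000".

Start in {q0}.
Read '1': {q0} → {q4}.
Read '0': {q4} → {q0, q2}.
Read '0': {q0, q2} → {q4}.
Read '0': {q4} → {q0, q2}.
Read '0': {q0, q2} → {q4}.
Read '0': {q4} → {q0, q2}.

{q0, q2}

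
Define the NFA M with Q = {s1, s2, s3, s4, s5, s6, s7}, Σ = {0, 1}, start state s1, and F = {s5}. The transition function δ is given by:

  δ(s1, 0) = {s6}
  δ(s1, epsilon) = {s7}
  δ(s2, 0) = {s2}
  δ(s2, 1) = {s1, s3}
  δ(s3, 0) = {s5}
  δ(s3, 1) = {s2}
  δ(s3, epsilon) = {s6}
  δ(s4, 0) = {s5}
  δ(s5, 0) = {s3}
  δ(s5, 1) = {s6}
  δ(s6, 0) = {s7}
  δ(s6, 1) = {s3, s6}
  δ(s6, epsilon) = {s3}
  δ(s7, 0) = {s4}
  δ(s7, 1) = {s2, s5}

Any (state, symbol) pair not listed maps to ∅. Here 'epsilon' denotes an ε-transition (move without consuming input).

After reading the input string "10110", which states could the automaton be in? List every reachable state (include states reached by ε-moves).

Start: ε-closure({s1}) = {s1, s7}.
Read '1': {s1, s7} → {s2, s5}.
Read '0': {s2, s5} → {s2, s3, s6}.
Read '1': {s2, s3, s6} → {s1, s2, s3, s6, s7}.
Read '1': {s1, s2, s3, s6, s7} → {s1, s2, s3, s5, s6, s7}.
Read '0': {s1, s2, s3, s5, s6, s7} → {s2, s3, s4, s5, s6, s7}.

{s2, s3, s4, s5, s6, s7}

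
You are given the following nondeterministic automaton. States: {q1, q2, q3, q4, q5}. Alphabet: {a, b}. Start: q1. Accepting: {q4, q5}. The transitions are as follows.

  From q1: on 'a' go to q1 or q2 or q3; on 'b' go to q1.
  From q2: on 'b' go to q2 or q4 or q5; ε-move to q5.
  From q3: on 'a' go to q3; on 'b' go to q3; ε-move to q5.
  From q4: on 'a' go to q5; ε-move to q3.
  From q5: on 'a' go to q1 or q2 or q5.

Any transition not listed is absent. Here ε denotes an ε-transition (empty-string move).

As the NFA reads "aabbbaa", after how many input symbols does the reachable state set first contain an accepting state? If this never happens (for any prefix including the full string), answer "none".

1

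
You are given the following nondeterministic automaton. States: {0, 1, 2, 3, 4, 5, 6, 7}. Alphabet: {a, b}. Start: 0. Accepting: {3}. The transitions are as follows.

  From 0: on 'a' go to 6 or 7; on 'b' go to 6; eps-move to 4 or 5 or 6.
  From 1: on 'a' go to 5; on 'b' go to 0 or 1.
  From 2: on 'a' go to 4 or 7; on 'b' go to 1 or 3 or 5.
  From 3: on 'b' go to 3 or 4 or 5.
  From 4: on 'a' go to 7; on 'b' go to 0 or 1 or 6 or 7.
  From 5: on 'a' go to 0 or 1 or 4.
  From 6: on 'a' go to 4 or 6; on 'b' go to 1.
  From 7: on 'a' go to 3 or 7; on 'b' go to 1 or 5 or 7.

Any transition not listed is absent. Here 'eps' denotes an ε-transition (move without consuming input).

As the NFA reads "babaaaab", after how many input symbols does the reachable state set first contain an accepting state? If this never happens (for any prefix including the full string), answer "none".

2

Start: ε-closure({0}) = {0, 4, 5, 6}.
Read 'b': 0→{6}, 4→{0, 1, 6, 7}, 5→∅, 6→{1}; union {0, 1, 6, 7}; ε-closure = {0, 1, 4, 5, 6, 7}.
Read 'a': 0→{6, 7}, 1→{5}, 4→{7}, 5→{0, 1, 4}, 6→{4, 6}, 7→{3, 7}; now {0, 1, 3, 4, 5, 6, 7}.
None of the earlier sets intersect F, but {0, 1, 3, 4, 5, 6, 7} does.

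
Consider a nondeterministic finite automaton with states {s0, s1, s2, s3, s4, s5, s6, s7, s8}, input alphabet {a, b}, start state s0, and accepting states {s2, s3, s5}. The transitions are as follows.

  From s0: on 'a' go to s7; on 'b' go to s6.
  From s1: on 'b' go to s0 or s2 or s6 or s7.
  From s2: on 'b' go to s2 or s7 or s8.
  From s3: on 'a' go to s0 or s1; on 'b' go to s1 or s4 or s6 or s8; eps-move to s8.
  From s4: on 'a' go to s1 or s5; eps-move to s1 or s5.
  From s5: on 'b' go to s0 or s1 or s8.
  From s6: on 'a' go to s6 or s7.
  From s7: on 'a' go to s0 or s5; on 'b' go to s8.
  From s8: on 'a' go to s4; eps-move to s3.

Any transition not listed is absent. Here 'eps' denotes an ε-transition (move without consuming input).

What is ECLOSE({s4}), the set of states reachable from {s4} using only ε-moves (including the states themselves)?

{s1, s4, s5}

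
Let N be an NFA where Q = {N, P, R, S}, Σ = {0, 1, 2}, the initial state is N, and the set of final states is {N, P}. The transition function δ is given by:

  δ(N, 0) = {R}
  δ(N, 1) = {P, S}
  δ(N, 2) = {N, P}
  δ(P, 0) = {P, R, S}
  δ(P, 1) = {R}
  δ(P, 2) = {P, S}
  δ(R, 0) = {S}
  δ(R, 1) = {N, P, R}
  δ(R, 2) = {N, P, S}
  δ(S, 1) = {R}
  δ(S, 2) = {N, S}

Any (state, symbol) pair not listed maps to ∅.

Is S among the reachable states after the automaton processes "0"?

Start in {N}.
Read '0': {N} → {R}.
State S is not in {R}.

No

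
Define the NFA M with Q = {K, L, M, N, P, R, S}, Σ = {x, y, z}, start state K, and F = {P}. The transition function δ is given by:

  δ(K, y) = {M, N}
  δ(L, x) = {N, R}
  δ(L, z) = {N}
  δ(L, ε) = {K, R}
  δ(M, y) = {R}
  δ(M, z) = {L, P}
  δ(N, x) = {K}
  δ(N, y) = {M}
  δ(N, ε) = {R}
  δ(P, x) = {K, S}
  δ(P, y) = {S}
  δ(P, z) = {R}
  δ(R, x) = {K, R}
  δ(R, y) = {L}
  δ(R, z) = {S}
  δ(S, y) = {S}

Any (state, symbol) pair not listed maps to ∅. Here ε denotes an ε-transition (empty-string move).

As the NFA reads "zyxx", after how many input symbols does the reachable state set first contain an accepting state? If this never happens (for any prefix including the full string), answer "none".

none

Start in {K}.
Read 'z': {K} → ∅.
The set is empty and remains empty for the remaining 3 symbols.
No reachable set along the way intersects F.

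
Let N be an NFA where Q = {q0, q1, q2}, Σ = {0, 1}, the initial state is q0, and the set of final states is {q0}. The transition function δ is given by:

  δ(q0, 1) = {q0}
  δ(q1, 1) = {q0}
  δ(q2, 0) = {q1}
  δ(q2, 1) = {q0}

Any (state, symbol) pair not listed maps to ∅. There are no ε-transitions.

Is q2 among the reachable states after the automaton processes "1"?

No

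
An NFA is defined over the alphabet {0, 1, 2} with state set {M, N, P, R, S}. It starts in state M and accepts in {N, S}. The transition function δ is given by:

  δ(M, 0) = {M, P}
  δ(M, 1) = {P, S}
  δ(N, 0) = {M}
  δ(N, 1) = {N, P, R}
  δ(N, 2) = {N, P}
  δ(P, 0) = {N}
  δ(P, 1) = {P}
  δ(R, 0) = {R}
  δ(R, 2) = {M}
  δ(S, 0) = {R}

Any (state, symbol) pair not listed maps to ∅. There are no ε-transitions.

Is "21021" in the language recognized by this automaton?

No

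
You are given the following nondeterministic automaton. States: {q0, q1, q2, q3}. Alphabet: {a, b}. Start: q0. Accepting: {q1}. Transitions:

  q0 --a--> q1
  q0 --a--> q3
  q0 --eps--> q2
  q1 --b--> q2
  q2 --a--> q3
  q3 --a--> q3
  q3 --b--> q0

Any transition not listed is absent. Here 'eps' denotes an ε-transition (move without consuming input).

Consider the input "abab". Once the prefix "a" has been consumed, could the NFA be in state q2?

No

Start: ε-closure({q0}) = {q0, q2}.
Read 'a': {q0, q2} → {q1, q3}.
State q2 is not in {q1, q3}.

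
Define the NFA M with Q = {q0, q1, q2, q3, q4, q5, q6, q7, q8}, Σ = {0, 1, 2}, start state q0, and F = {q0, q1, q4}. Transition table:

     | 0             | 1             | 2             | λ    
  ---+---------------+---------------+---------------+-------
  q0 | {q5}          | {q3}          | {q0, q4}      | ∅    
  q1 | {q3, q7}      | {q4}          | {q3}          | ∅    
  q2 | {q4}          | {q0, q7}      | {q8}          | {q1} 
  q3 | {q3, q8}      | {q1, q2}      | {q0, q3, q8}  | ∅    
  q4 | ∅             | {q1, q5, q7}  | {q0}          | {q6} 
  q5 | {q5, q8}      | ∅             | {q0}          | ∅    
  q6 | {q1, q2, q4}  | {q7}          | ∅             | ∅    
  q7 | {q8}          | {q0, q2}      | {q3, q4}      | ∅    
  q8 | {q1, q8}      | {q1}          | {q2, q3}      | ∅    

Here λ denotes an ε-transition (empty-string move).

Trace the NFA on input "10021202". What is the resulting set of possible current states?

{q0, q1, q2, q3, q8}

Start in {q0}.
Read '1': {q0} → {q3}.
Read '0': {q3} → {q3, q8}.
Read '0': {q3, q8} → {q1, q3, q8}.
Read '2': {q1, q3, q8} → {q0, q1, q2, q3, q8}.
Read '1': {q0, q1, q2, q3, q8} → {q0, q1, q2, q3, q4, q6, q7}.
Read '2': {q0, q1, q2, q3, q4, q6, q7} → {q0, q3, q4, q6, q8}.
Read '0': {q0, q3, q4, q6, q8} → {q1, q2, q3, q4, q5, q6, q8}.
Read '2': {q1, q2, q3, q4, q5, q6, q8} → {q0, q1, q2, q3, q8}.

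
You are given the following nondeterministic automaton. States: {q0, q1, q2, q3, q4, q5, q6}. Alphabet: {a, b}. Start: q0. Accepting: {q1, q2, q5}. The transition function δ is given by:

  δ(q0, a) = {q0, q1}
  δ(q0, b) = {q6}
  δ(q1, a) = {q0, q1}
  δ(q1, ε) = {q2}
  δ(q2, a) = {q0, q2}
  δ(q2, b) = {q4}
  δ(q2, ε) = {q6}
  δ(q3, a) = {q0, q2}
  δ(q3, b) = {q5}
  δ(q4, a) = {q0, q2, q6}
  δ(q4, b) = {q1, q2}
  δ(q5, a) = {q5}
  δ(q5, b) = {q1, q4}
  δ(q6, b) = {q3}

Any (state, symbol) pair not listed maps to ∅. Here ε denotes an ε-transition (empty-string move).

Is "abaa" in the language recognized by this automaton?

Yes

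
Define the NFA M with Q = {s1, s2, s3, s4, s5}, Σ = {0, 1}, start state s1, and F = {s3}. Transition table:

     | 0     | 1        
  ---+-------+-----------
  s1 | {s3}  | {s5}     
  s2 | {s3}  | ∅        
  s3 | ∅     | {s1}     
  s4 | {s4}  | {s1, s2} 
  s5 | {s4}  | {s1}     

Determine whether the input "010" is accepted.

Start in {s1}.
Read '0': {s1} → {s3}.
Read '1': {s3} → {s1}.
Read '0': {s1} → {s3}.
The final set {s3} contains the accepting state s3.

Yes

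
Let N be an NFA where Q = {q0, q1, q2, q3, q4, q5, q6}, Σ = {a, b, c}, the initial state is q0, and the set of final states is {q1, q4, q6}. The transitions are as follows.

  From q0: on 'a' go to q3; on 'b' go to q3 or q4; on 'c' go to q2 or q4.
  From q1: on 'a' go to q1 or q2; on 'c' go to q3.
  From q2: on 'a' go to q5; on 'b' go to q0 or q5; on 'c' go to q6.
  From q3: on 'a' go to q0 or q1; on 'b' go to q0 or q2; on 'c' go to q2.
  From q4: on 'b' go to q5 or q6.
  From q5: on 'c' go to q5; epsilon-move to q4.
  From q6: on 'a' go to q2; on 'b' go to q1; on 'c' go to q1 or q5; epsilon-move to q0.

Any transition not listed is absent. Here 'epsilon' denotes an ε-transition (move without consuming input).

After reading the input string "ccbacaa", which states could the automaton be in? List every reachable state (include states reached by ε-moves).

{q0, q1, q2, q3, q4, q5}

Start in {q0}.
Read 'c': {q0} → {q2, q4}.
Read 'c': {q2, q4} → {q0, q6}.
Read 'b': {q0, q6} → {q1, q3, q4}.
Read 'a': {q1, q3, q4} → {q0, q1, q2}.
Read 'c': {q0, q1, q2} → {q0, q2, q3, q4, q6}.
Read 'a': {q0, q2, q3, q4, q6} → {q0, q1, q2, q3, q4, q5}.
Read 'a': {q0, q1, q2, q3, q4, q5} → {q0, q1, q2, q3, q4, q5}.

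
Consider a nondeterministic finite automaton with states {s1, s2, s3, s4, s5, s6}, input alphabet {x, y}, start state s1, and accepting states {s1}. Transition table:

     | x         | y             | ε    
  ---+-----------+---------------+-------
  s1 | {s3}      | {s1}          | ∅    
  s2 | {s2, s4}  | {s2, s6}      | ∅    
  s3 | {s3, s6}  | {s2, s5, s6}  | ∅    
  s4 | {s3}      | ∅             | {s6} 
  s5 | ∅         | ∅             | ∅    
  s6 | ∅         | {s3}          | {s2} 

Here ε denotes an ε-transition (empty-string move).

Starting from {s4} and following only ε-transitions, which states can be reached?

{s2, s4, s6}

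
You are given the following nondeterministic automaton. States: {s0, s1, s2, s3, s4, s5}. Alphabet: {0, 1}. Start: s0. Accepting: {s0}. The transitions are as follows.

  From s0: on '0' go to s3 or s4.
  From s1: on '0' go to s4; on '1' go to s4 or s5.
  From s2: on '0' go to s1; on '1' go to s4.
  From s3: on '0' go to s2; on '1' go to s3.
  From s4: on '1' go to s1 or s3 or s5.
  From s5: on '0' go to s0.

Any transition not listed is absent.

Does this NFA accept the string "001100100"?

No

Start in {s0}.
Read '0': {s0} → {s3, s4}.
Read '0': {s3, s4} → {s2}.
Read '1': {s2} → {s4}.
Read '1': {s4} → {s1, s3, s5}.
Read '0': {s1, s3, s5} → {s0, s2, s4}.
Read '0': {s0, s2, s4} → {s1, s3, s4}.
Read '1': {s1, s3, s4} → {s1, s3, s4, s5}.
Read '0': {s1, s3, s4, s5} → {s0, s2, s4}.
Read '0': {s0, s2, s4} → {s1, s3, s4}.
The final set {s1, s3, s4} contains no accepting state.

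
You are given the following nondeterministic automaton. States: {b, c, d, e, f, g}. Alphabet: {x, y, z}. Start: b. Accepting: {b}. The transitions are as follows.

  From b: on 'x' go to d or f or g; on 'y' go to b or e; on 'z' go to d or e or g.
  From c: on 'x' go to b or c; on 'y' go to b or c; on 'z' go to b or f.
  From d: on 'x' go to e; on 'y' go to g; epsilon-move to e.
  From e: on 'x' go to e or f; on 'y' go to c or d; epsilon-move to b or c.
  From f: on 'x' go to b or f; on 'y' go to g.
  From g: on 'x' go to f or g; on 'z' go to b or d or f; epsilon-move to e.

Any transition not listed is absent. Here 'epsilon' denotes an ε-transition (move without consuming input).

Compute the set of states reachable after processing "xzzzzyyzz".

{b, c, d, e, f, g}

Start in {b}.
Read 'x': {b} → {b, c, d, e, f, g}.
Read 'z': {b, c, d, e, f, g} → {b, c, d, e, f, g}.
Read 'z': {b, c, d, e, f, g} → {b, c, d, e, f, g}.
Read 'z': {b, c, d, e, f, g} → {b, c, d, e, f, g}.
Read 'z': {b, c, d, e, f, g} → {b, c, d, e, f, g}.
Read 'y': {b, c, d, e, f, g} → {b, c, d, e, g}.
Read 'y': {b, c, d, e, g} → {b, c, d, e, g}.
Read 'z': {b, c, d, e, g} → {b, c, d, e, f, g}.
Read 'z': {b, c, d, e, f, g} → {b, c, d, e, f, g}.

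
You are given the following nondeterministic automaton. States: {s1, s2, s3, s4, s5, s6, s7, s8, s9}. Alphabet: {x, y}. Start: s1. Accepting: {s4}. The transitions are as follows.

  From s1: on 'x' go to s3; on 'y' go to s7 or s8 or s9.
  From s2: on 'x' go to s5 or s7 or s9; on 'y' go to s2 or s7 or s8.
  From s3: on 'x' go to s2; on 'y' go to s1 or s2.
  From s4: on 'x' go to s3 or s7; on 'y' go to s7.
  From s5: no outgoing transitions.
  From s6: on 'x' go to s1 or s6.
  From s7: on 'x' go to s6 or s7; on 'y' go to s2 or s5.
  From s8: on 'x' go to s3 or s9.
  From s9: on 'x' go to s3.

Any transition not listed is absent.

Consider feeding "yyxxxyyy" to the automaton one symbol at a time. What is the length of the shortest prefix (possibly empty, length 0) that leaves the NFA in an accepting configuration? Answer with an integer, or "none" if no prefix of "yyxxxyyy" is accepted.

Start in {s1}.
Read 'y': s1→{s7, s8, s9}; now {s7, s8, s9}.
Read 'y': s7→{s2, s5}, s8→∅, s9→∅; now {s2, s5}.
Read 'x': s2→{s5, s7, s9}, s5→∅; now {s5, s7, s9}.
Read 'x': s5→∅, s7→{s6, s7}, s9→{s3}; now {s3, s6, s7}.
Read 'x': s3→{s2}, s6→{s1, s6}, s7→{s6, s7}; now {s1, s2, s6, s7}.
Read 'y': s1→{s7, s8, s9}, s2→{s2, s7, s8}, s6→∅, s7→{s2, s5}; now {s2, s5, s7, s8, s9}.
Read 'y': s2→{s2, s7, s8}, s5→∅, s7→{s2, s5}, s8→∅, s9→∅; now {s2, s5, s7, s8}.
Read 'y': s2→{s2, s7, s8}, s5→∅, s7→{s2, s5}, s8→∅; now {s2, s5, s7, s8}.
No reachable set along the way intersects F.

none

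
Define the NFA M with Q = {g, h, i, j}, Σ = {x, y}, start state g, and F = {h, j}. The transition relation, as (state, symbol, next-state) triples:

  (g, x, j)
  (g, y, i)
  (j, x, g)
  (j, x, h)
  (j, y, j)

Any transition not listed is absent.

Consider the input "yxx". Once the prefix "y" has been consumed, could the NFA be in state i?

Start in {g}.
Read 'y': g→{i}; now {i}.
State i is in {i}.

Yes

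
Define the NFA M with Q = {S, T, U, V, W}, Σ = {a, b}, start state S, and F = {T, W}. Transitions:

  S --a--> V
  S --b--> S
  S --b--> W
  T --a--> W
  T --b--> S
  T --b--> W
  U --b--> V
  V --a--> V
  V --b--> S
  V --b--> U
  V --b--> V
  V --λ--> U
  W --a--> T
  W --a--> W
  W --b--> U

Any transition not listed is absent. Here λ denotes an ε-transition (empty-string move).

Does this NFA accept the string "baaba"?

Start in {S}.
Read 'b': S→{S, W}; now {S, W}.
Read 'a': S→{V}, W→{T, W}; union {T, V, W}; ε-closure = {T, U, V, W}.
Read 'a': T→{W}, U→∅, V→{V}, W→{T, W}; union {T, V, W}; ε-closure = {T, U, V, W}.
Read 'b': T→{S, W}, U→{V}, V→{S, U, V}, W→{U}; now {S, U, V, W}.
Read 'a': S→{V}, U→∅, V→{V}, W→{T, W}; union {T, V, W}; ε-closure = {T, U, V, W}.
The final set {T, U, V, W} contains the accepting states T, W.

Yes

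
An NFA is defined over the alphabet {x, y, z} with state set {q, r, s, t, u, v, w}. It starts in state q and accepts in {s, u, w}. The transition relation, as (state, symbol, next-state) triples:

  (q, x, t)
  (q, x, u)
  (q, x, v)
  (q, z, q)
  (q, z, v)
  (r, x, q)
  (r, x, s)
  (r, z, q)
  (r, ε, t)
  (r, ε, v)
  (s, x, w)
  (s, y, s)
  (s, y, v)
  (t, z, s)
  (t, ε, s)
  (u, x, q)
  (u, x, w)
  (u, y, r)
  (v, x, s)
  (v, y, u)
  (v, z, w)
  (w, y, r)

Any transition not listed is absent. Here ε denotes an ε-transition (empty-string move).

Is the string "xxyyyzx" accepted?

Yes

Start in {q}.
Read 'x': q→{t, u, v}; union {t, u, v}; ε-closure = {s, t, u, v}.
Read 'x': s→{w}, t→∅, u→{q, w}, v→{s}; now {q, s, w}.
Read 'y': q→∅, s→{s, v}, w→{r}; union {r, s, v}; ε-closure = {r, s, t, v}.
Read 'y': r→∅, s→{s, v}, t→∅, v→{u}; now {s, u, v}.
Read 'y': s→{s, v}, u→{r}, v→{u}; union {r, s, u, v}; ε-closure = {r, s, t, u, v}.
Read 'z': r→{q}, s→∅, t→{s}, u→∅, v→{w}; now {q, s, w}.
Read 'x': q→{t, u, v}, s→{w}, w→∅; union {t, u, v, w}; ε-closure = {s, t, u, v, w}.
The final set {s, t, u, v, w} contains the accepting states s, u, w.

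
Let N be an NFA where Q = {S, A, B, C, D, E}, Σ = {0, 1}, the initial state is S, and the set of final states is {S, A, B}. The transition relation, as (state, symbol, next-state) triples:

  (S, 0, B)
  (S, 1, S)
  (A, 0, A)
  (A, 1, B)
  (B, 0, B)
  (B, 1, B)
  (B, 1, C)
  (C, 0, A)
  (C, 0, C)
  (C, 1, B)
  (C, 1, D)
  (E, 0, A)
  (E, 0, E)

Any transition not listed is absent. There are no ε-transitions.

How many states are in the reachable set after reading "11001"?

Start in {S}.
Read '1': {S} → {S}.
Read '1': {S} → {S}.
Read '0': {S} → {B}.
Read '0': {B} → {B}.
Read '1': {B} → {B, C}.
That set has 2 states.

2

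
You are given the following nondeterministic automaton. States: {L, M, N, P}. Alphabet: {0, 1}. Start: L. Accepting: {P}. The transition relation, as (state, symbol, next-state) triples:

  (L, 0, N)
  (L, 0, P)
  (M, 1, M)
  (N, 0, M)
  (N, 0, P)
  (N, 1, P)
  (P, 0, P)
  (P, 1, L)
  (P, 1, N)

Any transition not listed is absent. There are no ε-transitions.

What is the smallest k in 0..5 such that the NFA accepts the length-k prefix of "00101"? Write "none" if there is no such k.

Start in {L}.
Read '0': L→{N, P}; now {N, P}.
None of the earlier sets intersect F, but {N, P} does.

1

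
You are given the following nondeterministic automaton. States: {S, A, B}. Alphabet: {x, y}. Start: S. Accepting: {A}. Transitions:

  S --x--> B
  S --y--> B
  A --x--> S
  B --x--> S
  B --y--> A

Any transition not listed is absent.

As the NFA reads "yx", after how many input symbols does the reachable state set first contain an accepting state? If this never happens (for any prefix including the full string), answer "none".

none

Start in {S}.
Read 'y': S→{B}; now {B}.
Read 'x': B→{S}; now {S}.
No reachable set along the way intersects F.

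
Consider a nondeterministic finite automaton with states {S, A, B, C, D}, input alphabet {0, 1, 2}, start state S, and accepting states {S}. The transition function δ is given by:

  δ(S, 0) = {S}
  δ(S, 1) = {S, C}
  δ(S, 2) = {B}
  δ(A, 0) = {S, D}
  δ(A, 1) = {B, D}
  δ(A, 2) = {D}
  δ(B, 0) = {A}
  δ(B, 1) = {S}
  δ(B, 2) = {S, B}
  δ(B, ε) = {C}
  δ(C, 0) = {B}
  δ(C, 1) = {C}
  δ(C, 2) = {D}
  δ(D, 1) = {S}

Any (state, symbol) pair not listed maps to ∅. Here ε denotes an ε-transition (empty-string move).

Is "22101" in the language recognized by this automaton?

Yes

Start in {S}.
Read '2': S→{B}; union {B}; ε-closure = {B, C}.
Read '2': B→{S, B}, C→{D}; union {S, B, D}; ε-closure = {S, B, C, D}.
Read '1': S→{S, C}, B→{S}, C→{C}, D→{S}; now {S, C}.
Read '0': S→{S}, C→{B}; union {S, B}; ε-closure = {S, B, C}.
Read '1': S→{S, C}, B→{S}, C→{C}; now {S, C}.
The final set {S, C} contains the accepting state S.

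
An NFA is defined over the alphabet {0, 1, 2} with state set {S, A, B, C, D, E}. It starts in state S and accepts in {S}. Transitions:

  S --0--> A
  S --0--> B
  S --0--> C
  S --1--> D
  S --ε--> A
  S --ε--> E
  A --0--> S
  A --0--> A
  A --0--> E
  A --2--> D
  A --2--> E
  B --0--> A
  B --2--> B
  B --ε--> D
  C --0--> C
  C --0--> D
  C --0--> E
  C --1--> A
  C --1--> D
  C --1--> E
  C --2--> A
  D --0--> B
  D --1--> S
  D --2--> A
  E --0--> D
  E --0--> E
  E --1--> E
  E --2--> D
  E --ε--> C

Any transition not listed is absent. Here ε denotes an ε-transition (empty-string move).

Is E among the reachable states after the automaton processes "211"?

Yes

Start: ε-closure({S}) = {S, A, C, E}.
Read '2': S→∅, A→{D, E}, C→{A}, E→{D}; union {A, D, E}; ε-closure = {A, C, D, E}.
Read '1': A→∅, C→{A, D, E}, D→{S}, E→{E}; union {S, A, D, E}; ε-closure = {S, A, C, D, E}.
Read '1': S→{D}, A→∅, C→{A, D, E}, D→{S}, E→{E}; union {S, A, D, E}; ε-closure = {S, A, C, D, E}.
State E is in {S, A, C, D, E}.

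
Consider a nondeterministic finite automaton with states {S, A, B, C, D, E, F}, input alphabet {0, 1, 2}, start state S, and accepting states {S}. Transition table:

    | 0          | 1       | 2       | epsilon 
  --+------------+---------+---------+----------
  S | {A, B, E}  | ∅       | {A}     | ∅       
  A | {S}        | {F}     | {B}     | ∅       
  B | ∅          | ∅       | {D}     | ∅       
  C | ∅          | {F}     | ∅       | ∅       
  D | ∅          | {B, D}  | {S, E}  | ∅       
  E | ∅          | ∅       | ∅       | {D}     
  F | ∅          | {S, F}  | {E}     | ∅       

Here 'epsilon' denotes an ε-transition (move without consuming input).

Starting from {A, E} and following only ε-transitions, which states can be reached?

{A, D, E}

Begin with {A, E}.
ε-move E → D; add D.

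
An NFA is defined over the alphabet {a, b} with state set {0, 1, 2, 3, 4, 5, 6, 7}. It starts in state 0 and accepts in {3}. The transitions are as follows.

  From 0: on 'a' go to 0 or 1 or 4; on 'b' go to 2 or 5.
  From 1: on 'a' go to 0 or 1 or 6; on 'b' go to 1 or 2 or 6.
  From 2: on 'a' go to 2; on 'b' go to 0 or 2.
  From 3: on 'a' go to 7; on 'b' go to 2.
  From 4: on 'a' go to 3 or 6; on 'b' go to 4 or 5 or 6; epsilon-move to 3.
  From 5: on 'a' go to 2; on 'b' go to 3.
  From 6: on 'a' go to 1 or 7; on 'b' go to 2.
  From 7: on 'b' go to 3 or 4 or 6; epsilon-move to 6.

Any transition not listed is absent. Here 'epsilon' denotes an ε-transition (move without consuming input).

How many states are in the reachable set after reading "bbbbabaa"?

7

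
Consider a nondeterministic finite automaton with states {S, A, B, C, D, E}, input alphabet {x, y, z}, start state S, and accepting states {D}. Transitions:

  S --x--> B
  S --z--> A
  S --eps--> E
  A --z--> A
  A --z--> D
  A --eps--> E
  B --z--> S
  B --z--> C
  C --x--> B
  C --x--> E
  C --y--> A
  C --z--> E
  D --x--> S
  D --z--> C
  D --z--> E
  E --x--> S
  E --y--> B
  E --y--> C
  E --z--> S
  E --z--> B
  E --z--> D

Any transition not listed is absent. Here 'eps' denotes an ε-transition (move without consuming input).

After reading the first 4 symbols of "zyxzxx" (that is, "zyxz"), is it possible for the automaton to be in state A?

No

Start: ε-closure({S}) = {S, E}.
Read 'z': {S, E} → {S, A, B, D, E}.
Read 'y': {S, A, B, D, E} → {B, C}.
Read 'x': {B, C} → {B, E}.
Read 'z': {B, E} → {S, B, C, D, E}.
State A is not in {S, B, C, D, E}.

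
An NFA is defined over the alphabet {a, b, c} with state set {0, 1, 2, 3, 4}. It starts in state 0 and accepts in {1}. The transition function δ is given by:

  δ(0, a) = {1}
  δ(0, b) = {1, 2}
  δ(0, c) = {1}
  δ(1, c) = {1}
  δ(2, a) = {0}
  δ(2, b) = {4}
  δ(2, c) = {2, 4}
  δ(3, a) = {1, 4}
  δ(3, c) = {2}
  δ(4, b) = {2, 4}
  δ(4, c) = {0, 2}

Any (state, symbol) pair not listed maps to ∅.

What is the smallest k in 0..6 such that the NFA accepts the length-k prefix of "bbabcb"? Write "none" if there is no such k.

Start in {0}.
Read 'b': {0} → {1, 2}.
None of the earlier sets intersect F, but {1, 2} does.

1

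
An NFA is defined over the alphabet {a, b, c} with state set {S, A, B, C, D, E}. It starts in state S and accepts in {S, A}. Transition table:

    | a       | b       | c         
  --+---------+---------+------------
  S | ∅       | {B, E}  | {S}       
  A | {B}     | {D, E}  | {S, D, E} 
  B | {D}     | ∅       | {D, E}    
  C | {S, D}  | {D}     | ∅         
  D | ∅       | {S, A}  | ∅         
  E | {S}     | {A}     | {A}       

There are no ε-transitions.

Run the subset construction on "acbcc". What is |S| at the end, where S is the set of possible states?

0

Start in {S}.
Read 'a': {S} → ∅.
The set is empty and remains empty for the remaining 4 symbols.
That set has 0 states.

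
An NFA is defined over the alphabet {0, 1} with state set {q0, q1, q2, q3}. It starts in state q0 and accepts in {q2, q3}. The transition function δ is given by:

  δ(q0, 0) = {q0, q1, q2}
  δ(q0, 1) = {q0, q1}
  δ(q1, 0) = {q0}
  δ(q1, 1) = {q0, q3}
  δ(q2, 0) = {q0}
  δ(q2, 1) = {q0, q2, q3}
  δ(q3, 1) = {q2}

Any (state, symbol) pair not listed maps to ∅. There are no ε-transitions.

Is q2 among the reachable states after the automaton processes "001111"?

Start in {q0}.
Read '0': {q0} → {q0, q1, q2}.
Read '0': {q0, q1, q2} → {q0, q1, q2}.
Read '1': {q0, q1, q2} → {q0, q1, q2, q3}.
Read '1': {q0, q1, q2, q3} → {q0, q1, q2, q3}.
Read '1': {q0, q1, q2, q3} → {q0, q1, q2, q3}.
Read '1': {q0, q1, q2, q3} → {q0, q1, q2, q3}.
State q2 is in {q0, q1, q2, q3}.

Yes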